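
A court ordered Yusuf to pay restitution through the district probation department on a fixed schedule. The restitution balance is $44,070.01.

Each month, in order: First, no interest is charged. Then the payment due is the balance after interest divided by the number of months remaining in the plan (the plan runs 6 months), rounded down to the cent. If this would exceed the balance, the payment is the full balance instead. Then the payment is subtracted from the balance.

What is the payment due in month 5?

Month 1: opening $44,070.01; payment $7,345.00; balance $36,725.01
Month 2: opening $36,725.01; payment $7,345.00; balance $29,380.01
Month 3: opening $29,380.01; payment $7,345.00; balance $22,035.01
Month 4: opening $22,035.01; payment $7,345.00; balance $14,690.01
Month 5: opening $14,690.01; payment $7,345.00; balance $7,345.01

$7,345.00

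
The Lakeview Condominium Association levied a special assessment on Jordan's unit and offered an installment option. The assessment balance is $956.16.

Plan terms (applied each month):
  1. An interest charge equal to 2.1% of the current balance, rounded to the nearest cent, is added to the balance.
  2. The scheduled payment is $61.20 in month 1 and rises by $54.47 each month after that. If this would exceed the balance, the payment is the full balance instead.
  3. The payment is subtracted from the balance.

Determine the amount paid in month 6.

$189.39

# | Opening | Interest | Payment | End bal
1 | $956.16 | $20.08 | $61.20 | $915.04
2 | $915.04 | $19.22 | $115.67 | $818.59
3 | $818.59 | $17.19 | $170.14 | $665.64
4 | $665.64 | $13.98 | $224.61 | $455.01
5 | $455.01 | $9.56 | $279.08 | $185.49
6 | $185.49 | $3.90 | $189.39 | $0.00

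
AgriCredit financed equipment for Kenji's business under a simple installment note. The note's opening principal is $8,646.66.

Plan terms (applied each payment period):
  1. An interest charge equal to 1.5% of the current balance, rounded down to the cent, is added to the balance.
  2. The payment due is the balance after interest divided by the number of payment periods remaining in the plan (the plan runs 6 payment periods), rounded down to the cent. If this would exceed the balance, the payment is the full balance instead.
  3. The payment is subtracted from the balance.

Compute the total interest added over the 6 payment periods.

$465.44

# | Opening | Interest | Payment | End bal
1 | $8,646.66 | $129.69 | $1,462.72 | $7,313.63
2 | $7,313.63 | $109.70 | $1,484.66 | $5,938.67
3 | $5,938.67 | $89.08 | $1,506.93 | $4,520.82
4 | $4,520.82 | $67.81 | $1,529.54 | $3,059.09
5 | $3,059.09 | $45.88 | $1,552.48 | $1,552.49
6 | $1,552.49 | $23.28 | $1,575.77 | $0.00
Total interest: $129.69 + $109.70 + $89.08 + $67.81 + $45.88 + $23.28 = $465.44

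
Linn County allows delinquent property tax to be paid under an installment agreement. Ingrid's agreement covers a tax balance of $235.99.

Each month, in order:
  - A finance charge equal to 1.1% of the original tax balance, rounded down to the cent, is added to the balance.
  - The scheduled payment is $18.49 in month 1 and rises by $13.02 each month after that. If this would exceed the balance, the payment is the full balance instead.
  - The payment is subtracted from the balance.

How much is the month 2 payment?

$31.51

Month 1: $235.99 +$2.59 interest = $238.58; pay $18.49 → $220.09
Month 2: $220.09 +$2.59 interest = $222.68; pay $31.51 → $191.17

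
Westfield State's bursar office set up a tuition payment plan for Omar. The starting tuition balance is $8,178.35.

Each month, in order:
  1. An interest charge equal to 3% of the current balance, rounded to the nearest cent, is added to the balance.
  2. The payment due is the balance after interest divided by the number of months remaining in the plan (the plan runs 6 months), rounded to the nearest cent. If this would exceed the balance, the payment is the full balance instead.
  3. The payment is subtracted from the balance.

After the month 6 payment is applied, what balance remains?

Month 1: opening $8,178.35; interest $245.35 → $8,423.70; payment $1,403.95; balance $7,019.75
Month 2: opening $7,019.75; interest $210.59 → $7,230.34; payment $1,446.07; balance $5,784.27
Month 3: opening $5,784.27; interest $173.53 → $5,957.80; payment $1,489.45; balance $4,468.35
Month 4: opening $4,468.35; interest $134.05 → $4,602.40; payment $1,534.13; balance $3,068.27
Month 5: opening $3,068.27; interest $92.05 → $3,160.32; payment $1,580.16; balance $1,580.16
Month 6: opening $1,580.16; interest $47.40 → $1,627.56; payment $1,627.56; balance $0.00

$0.00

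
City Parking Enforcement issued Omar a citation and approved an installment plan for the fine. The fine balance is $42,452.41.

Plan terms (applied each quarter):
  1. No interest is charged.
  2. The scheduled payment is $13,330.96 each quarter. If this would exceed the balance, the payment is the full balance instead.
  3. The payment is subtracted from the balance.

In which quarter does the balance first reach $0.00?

Quarter 1: $42,452.41 − $13,330.96 → $29,121.45
Quarter 2: $29,121.45 − $13,330.96 → $15,790.49
Quarter 3: $15,790.49 − $13,330.96 → $2,459.53
Quarter 4: $2,459.53 − $2,459.53 → $0.00
Balance reaches $0.00 in quarter 4.

4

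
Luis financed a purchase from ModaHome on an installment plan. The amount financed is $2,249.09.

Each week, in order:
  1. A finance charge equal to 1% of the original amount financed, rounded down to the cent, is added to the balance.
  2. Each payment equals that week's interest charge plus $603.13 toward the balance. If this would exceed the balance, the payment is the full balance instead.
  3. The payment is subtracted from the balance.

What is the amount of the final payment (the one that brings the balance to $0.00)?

Week 1: opening $2,249.09; interest $22.49 → $2,271.58; payment $625.62; balance $1,645.96
Week 2: opening $1,645.96; interest $22.49 → $1,668.45; payment $625.62; balance $1,042.83
Week 3: opening $1,042.83; interest $22.49 → $1,065.32; payment $625.62; balance $439.70
Week 4: opening $439.70; interest $22.49 → $462.19; payment $462.19; balance $0.00

$462.19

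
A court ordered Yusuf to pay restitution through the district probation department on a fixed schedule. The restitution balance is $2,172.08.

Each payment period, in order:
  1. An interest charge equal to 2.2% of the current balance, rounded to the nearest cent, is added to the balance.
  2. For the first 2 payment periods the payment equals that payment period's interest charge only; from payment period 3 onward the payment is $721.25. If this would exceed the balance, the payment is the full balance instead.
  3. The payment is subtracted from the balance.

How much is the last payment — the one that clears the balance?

Payment period 1: opening $2,172.08; interest $47.79 → $2,219.87; payment $47.79; balance $2,172.08
Payment period 2: opening $2,172.08; interest $47.79 → $2,219.87; payment $47.79; balance $2,172.08
Payment period 3: opening $2,172.08; interest $47.79 → $2,219.87; payment $721.25; balance $1,498.62
Payment period 4: opening $1,498.62; interest $32.97 → $1,531.59; payment $721.25; balance $810.34
Payment period 5: opening $810.34; interest $17.83 → $828.17; payment $721.25; balance $106.92
Payment period 6: opening $106.92; interest $2.35 → $109.27; payment $109.27; balance $0.00

$109.27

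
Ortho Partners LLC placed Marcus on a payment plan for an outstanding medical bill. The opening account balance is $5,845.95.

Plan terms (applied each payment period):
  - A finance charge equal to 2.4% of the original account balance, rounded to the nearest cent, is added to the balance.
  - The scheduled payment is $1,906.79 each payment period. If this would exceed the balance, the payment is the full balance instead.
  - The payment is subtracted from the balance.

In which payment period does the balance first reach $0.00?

4

Payment period 1: $5,845.95 +$140.30 interest = $5,986.25; pay $1,906.79 → $4,079.46
Payment period 2: $4,079.46 +$140.30 interest = $4,219.76; pay $1,906.79 → $2,312.97
Payment period 3: $2,312.97 +$140.30 interest = $2,453.27; pay $1,906.79 → $546.48
Payment period 4: $546.48 +$140.30 interest = $686.78; pay $686.78 → $0.00
Balance reaches $0.00 in payment period 4.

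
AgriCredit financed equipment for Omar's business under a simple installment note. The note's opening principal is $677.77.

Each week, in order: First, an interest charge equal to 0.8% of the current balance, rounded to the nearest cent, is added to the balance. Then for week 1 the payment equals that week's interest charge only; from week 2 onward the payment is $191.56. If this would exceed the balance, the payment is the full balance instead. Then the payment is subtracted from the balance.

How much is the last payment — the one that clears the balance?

$115.79

Week 1: $677.77 +$5.42 interest = $683.19; pay $5.42 → $677.77
Week 2: $677.77 +$5.42 interest = $683.19; pay $191.56 → $491.63
Week 3: $491.63 +$3.93 interest = $495.56; pay $191.56 → $304.00
Week 4: $304.00 +$2.43 interest = $306.43; pay $191.56 → $114.87
Week 5: $114.87 +$0.92 interest = $115.79; pay $115.79 → $0.00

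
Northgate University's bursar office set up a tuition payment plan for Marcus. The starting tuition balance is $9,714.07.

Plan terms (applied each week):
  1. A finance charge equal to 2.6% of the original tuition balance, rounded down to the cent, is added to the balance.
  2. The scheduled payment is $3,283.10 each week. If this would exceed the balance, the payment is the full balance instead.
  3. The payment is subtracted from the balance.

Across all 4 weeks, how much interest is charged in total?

$1,010.24

Week 1: $9,714.07 +$252.56 interest = $9,966.63; pay $3,283.10 → $6,683.53
Week 2: $6,683.53 +$252.56 interest = $6,936.09; pay $3,283.10 → $3,652.99
Week 3: $3,652.99 +$252.56 interest = $3,905.55; pay $3,283.10 → $622.45
Week 4: $622.45 +$252.56 interest = $875.01; pay $875.01 → $0.00
Total interest: $252.56 + $252.56 + $252.56 + $252.56 = $1,010.24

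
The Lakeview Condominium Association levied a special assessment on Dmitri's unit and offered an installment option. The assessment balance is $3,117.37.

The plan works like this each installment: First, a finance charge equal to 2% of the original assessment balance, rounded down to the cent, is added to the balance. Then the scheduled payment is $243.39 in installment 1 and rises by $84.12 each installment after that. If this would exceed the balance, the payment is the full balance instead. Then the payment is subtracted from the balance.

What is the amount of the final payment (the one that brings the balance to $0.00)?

Installment 1: opening $3,117.37; interest $62.34 → $3,179.71; payment $243.39; balance $2,936.32
Installment 2: opening $2,936.32; interest $62.34 → $2,998.66; payment $327.51; balance $2,671.15
Installment 3: opening $2,671.15; interest $62.34 → $2,733.49; payment $411.63; balance $2,321.86
Installment 4: opening $2,321.86; interest $62.34 → $2,384.20; payment $495.75; balance $1,888.45
Installment 5: opening $1,888.45; interest $62.34 → $1,950.79; payment $579.87; balance $1,370.92
Installment 6: opening $1,370.92; interest $62.34 → $1,433.26; payment $663.99; balance $769.27
Installment 7: opening $769.27; interest $62.34 → $831.61; payment $748.11; balance $83.50
Installment 8: opening $83.50; interest $62.34 → $145.84; payment $145.84; balance $0.00

$145.84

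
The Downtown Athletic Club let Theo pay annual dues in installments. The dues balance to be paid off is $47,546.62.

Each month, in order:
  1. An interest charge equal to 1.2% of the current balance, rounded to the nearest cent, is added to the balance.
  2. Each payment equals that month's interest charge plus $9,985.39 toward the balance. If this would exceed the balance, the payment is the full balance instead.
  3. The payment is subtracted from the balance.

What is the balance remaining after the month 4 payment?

Month 1: opening $47,546.62; interest $570.56 → $48,117.18; payment $10,555.95; balance $37,561.23
Month 2: opening $37,561.23; interest $450.73 → $38,011.96; payment $10,436.12; balance $27,575.84
Month 3: opening $27,575.84; interest $330.91 → $27,906.75; payment $10,316.30; balance $17,590.45
Month 4: opening $17,590.45; interest $211.09 → $17,801.54; payment $10,196.48; balance $7,605.06

$7,605.06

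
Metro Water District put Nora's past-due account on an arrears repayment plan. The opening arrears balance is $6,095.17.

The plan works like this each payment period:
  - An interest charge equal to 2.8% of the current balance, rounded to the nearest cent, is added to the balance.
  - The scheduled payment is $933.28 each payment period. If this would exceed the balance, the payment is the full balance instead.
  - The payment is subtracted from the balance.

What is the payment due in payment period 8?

# | Opening | Interest | Payment | End bal
1 | $6,095.17 | $170.66 | $933.28 | $5,332.55
2 | $5,332.55 | $149.31 | $933.28 | $4,548.58
3 | $4,548.58 | $127.36 | $933.28 | $3,742.66
4 | $3,742.66 | $104.79 | $933.28 | $2,914.17
5 | $2,914.17 | $81.60 | $933.28 | $2,062.49
6 | $2,062.49 | $57.75 | $933.28 | $1,186.96
7 | $1,186.96 | $33.23 | $933.28 | $286.91
8 | $286.91 | $8.03 | $294.94 | $0.00

$294.94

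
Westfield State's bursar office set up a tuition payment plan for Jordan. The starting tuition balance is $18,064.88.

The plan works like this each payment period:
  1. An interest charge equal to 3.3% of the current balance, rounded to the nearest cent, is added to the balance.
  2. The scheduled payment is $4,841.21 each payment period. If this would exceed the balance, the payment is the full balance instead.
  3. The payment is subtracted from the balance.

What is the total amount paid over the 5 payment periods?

Payment period 1: $18,064.88 +$596.14 interest = $18,661.02; pay $4,841.21 → $13,819.81
Payment period 2: $13,819.81 +$456.05 interest = $14,275.86; pay $4,841.21 → $9,434.65
Payment period 3: $9,434.65 +$311.34 interest = $9,745.99; pay $4,841.21 → $4,904.78
Payment period 4: $4,904.78 +$161.86 interest = $5,066.64; pay $4,841.21 → $225.43
Payment period 5: $225.43 +$7.44 interest = $232.87; pay $232.87 → $0.00
Total paid: $19,597.71

$19,597.71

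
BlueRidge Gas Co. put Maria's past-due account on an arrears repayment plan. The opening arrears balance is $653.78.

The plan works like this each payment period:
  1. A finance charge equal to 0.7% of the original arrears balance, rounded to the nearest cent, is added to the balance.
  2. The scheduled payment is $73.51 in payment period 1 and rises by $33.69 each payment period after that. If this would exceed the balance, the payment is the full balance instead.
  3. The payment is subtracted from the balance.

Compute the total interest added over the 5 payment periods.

$22.90

# | Opening | Interest | Payment | End bal
1 | $653.78 | $4.58 | $73.51 | $584.85
2 | $584.85 | $4.58 | $107.20 | $482.23
3 | $482.23 | $4.58 | $140.89 | $345.92
4 | $345.92 | $4.58 | $174.58 | $175.92
5 | $175.92 | $4.58 | $180.50 | $0.00
Total interest: $4.58 + $4.58 + $4.58 + $4.58 + $4.58 = $22.90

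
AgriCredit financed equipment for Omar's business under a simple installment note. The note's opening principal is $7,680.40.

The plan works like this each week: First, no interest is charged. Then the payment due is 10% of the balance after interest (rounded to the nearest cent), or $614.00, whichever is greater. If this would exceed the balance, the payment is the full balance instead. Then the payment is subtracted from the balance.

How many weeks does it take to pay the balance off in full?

Week 1: opening $7,680.40; payment $768.04; balance $6,912.36
Week 2: opening $6,912.36; payment $691.24; balance $6,221.12
Week 3: opening $6,221.12; payment $622.11; balance $5,599.01
Week 4: opening $5,599.01; payment $614.00; balance $4,985.01
Week 5: opening $4,985.01; payment $614.00; balance $4,371.01
Week 6: opening $4,371.01; payment $614.00; balance $3,757.01
Week 7: opening $3,757.01; payment $614.00; balance $3,143.01
Week 8: opening $3,143.01; payment $614.00; balance $2,529.01
Week 9: opening $2,529.01; payment $614.00; balance $1,915.01
Week 10: opening $1,915.01; payment $614.00; balance $1,301.01
Week 11: opening $1,301.01; payment $614.00; balance $687.01
Week 12: opening $687.01; payment $614.00; balance $73.01
Week 13: opening $73.01; payment $73.01; balance $0.00
Balance reaches $0.00 in week 13.

13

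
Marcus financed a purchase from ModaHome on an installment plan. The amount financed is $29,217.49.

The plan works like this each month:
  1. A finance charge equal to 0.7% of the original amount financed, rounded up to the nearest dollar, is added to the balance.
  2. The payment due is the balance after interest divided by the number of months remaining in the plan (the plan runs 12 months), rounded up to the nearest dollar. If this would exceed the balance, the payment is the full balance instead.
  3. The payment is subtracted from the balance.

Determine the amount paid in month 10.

$2,763.00

Month 1: $29,217.49 +$205.00 interest = $29,422.49; pay $2,452.00 → $26,970.49
Month 2: $26,970.49 +$205.00 interest = $27,175.49; pay $2,471.00 → $24,704.49
Month 3: $24,704.49 +$205.00 interest = $24,909.49; pay $2,491.00 → $22,418.49
Month 4: $22,418.49 +$205.00 interest = $22,623.49; pay $2,514.00 → $20,109.49
Month 5: $20,109.49 +$205.00 interest = $20,314.49; pay $2,540.00 → $17,774.49
Month 6: $17,774.49 +$205.00 interest = $17,979.49; pay $2,569.00 → $15,410.49
Month 7: $15,410.49 +$205.00 interest = $15,615.49; pay $2,603.00 → $13,012.49
Month 8: $13,012.49 +$205.00 interest = $13,217.49; pay $2,644.00 → $10,573.49
Month 9: $10,573.49 +$205.00 interest = $10,778.49; pay $2,695.00 → $8,083.49
Month 10: $8,083.49 +$205.00 interest = $8,288.49; pay $2,763.00 → $5,525.49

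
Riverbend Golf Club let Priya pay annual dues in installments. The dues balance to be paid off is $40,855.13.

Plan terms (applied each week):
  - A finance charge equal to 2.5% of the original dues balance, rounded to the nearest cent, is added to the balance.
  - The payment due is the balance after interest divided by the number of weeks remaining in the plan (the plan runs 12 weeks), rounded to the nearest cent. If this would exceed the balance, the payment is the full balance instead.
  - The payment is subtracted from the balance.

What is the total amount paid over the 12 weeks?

$53,111.69

Week 1: opening $40,855.13; interest $1,021.38 → $41,876.51; payment $3,489.71; balance $38,386.80
Week 2: opening $38,386.80; interest $1,021.38 → $39,408.18; payment $3,582.56; balance $35,825.62
Week 3: opening $35,825.62; interest $1,021.38 → $36,847.00; payment $3,684.70; balance $33,162.30
Week 4: opening $33,162.30; interest $1,021.38 → $34,183.68; payment $3,798.19; balance $30,385.49
Week 5: opening $30,385.49; interest $1,021.38 → $31,406.87; payment $3,925.86; balance $27,481.01
Week 6: opening $27,481.01; interest $1,021.38 → $28,502.39; payment $4,071.77; balance $24,430.62
Week 7: opening $24,430.62; interest $1,021.38 → $25,452.00; payment $4,242.00; balance $21,210.00
Week 8: opening $21,210.00; interest $1,021.38 → $22,231.38; payment $4,446.28; balance $17,785.10
Week 9: opening $17,785.10; interest $1,021.38 → $18,806.48; payment $4,701.62; balance $14,104.86
Week 10: opening $14,104.86; interest $1,021.38 → $15,126.24; payment $5,042.08; balance $10,084.16
Week 11: opening $10,084.16; interest $1,021.38 → $11,105.54; payment $5,552.77; balance $5,552.77
Week 12: opening $5,552.77; interest $1,021.38 → $6,574.15; payment $6,574.15; balance $0.00
Total paid: $53,111.69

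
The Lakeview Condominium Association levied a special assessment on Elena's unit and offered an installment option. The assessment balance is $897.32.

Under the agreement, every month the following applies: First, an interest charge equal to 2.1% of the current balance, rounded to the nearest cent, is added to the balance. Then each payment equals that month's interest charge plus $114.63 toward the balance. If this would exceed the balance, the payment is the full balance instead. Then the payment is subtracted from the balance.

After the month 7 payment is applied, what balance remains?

$94.91

Month 1: $897.32 +$18.84 interest = $916.16; pay $133.47 → $782.69
Month 2: $782.69 +$16.44 interest = $799.13; pay $131.07 → $668.06
Month 3: $668.06 +$14.03 interest = $682.09; pay $128.66 → $553.43
Month 4: $553.43 +$11.62 interest = $565.05; pay $126.25 → $438.80
Month 5: $438.80 +$9.21 interest = $448.01; pay $123.84 → $324.17
Month 6: $324.17 +$6.81 interest = $330.98; pay $121.44 → $209.54
Month 7: $209.54 +$4.40 interest = $213.94; pay $119.03 → $94.91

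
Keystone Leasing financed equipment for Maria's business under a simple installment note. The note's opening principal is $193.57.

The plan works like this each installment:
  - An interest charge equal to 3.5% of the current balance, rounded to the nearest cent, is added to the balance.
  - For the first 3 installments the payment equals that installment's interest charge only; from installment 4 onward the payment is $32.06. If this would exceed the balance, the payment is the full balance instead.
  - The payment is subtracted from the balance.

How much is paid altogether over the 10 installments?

$241.59

Installment 1: $193.57 +$6.77 interest = $200.34; pay $6.77 → $193.57
Installment 2: $193.57 +$6.77 interest = $200.34; pay $6.77 → $193.57
Installment 3: $193.57 +$6.77 interest = $200.34; pay $6.77 → $193.57
Installment 4: $193.57 +$6.77 interest = $200.34; pay $32.06 → $168.28
Installment 5: $168.28 +$5.89 interest = $174.17; pay $32.06 → $142.11
Installment 6: $142.11 +$4.97 interest = $147.08; pay $32.06 → $115.02
Installment 7: $115.02 +$4.03 interest = $119.05; pay $32.06 → $86.99
Installment 8: $86.99 +$3.04 interest = $90.03; pay $32.06 → $57.97
Installment 9: $57.97 +$2.03 interest = $60.00; pay $32.06 → $27.94
Installment 10: $27.94 +$0.98 interest = $28.92; pay $28.92 → $0.00
Total paid: $241.59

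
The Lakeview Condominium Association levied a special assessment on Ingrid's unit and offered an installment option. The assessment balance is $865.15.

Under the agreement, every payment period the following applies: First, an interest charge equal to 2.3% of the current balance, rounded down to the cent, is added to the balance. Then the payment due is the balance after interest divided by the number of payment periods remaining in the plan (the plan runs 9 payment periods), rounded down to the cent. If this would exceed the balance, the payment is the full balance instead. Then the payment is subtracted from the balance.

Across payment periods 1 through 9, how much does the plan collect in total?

$970.95

Payment period 1: opening $865.15; interest $19.89 → $885.04; payment $98.33; balance $786.71
Payment period 2: opening $786.71; interest $18.09 → $804.80; payment $100.60; balance $704.20
Payment period 3: opening $704.20; interest $16.19 → $720.39; payment $102.91; balance $617.48
Payment period 4: opening $617.48; interest $14.20 → $631.68; payment $105.28; balance $526.40
Payment period 5: opening $526.40; interest $12.10 → $538.50; payment $107.70; balance $430.80
Payment period 6: opening $430.80; interest $9.90 → $440.70; payment $110.17; balance $330.53
Payment period 7: opening $330.53; interest $7.60 → $338.13; payment $112.71; balance $225.42
Payment period 8: opening $225.42; interest $5.18 → $230.60; payment $115.30; balance $115.30
Payment period 9: opening $115.30; interest $2.65 → $117.95; payment $117.95; balance $0.00
Total paid: $970.95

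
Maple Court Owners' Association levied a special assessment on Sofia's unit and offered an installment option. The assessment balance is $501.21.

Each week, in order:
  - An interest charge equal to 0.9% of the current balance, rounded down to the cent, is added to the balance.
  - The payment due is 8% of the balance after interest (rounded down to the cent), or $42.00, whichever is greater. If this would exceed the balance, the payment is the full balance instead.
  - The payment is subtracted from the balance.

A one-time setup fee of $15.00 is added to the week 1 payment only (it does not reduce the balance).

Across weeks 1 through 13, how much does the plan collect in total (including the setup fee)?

$547.59

Week 1: opening $501.21; interest $4.51 → $505.72; payment $42.00 (+ $15.00 fee); balance $463.72
Week 2: opening $463.72; interest $4.17 → $467.89; payment $42.00; balance $425.89
Week 3: opening $425.89; interest $3.83 → $429.72; payment $42.00; balance $387.72
Week 4: opening $387.72; interest $3.48 → $391.20; payment $42.00; balance $349.20
Week 5: opening $349.20; interest $3.14 → $352.34; payment $42.00; balance $310.34
Week 6: opening $310.34; interest $2.79 → $313.13; payment $42.00; balance $271.13
Week 7: opening $271.13; interest $2.44 → $273.57; payment $42.00; balance $231.57
Week 8: opening $231.57; interest $2.08 → $233.65; payment $42.00; balance $191.65
Week 9: opening $191.65; interest $1.72 → $193.37; payment $42.00; balance $151.37
Week 10: opening $151.37; interest $1.36 → $152.73; payment $42.00; balance $110.73
Week 11: opening $110.73; interest $0.99 → $111.72; payment $42.00; balance $69.72
Week 12: opening $69.72; interest $0.62 → $70.34; payment $42.00; balance $28.34
Week 13: opening $28.34; interest $0.25 → $28.59; payment $28.59; balance $0.00
Total paid: $547.59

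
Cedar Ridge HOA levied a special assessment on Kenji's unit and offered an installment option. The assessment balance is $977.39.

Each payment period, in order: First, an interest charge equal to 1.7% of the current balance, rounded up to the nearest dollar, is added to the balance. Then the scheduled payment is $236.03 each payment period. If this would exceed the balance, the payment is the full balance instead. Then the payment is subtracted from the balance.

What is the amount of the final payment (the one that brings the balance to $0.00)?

$81.27

Payment period 1: opening $977.39; interest $17.00 → $994.39; payment $236.03; balance $758.36
Payment period 2: opening $758.36; interest $13.00 → $771.36; payment $236.03; balance $535.33
Payment period 3: opening $535.33; interest $10.00 → $545.33; payment $236.03; balance $309.30
Payment period 4: opening $309.30; interest $6.00 → $315.30; payment $236.03; balance $79.27
Payment period 5: opening $79.27; interest $2.00 → $81.27; payment $81.27; balance $0.00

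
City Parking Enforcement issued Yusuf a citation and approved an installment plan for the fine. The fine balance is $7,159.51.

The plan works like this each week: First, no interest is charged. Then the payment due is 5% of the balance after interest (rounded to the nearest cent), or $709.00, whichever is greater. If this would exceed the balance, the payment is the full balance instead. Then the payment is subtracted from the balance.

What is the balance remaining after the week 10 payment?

Week 1: opening $7,159.51; payment $709.00; balance $6,450.51
Week 2: opening $6,450.51; payment $709.00; balance $5,741.51
Week 3: opening $5,741.51; payment $709.00; balance $5,032.51
Week 4: opening $5,032.51; payment $709.00; balance $4,323.51
Week 5: opening $4,323.51; payment $709.00; balance $3,614.51
Week 6: opening $3,614.51; payment $709.00; balance $2,905.51
Week 7: opening $2,905.51; payment $709.00; balance $2,196.51
Week 8: opening $2,196.51; payment $709.00; balance $1,487.51
Week 9: opening $1,487.51; payment $709.00; balance $778.51
Week 10: opening $778.51; payment $709.00; balance $69.51

$69.51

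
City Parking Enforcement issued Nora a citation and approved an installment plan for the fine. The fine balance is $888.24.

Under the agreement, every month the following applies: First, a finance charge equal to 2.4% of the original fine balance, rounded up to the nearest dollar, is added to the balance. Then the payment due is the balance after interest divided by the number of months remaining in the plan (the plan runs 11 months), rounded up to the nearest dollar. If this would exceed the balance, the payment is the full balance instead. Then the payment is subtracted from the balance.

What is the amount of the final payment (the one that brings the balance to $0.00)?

$145.24

# | Opening | Interest | Payment | End bal
1 | $888.24 | $22.00 | $83.00 | $827.24
2 | $827.24 | $22.00 | $85.00 | $764.24
3 | $764.24 | $22.00 | $88.00 | $698.24
4 | $698.24 | $22.00 | $91.00 | $629.24
5 | $629.24 | $22.00 | $94.00 | $557.24
6 | $557.24 | $22.00 | $97.00 | $482.24
7 | $482.24 | $22.00 | $101.00 | $403.24
8 | $403.24 | $22.00 | $107.00 | $318.24
9 | $318.24 | $22.00 | $114.00 | $226.24
10 | $226.24 | $22.00 | $125.00 | $123.24
11 | $123.24 | $22.00 | $145.24 | $0.00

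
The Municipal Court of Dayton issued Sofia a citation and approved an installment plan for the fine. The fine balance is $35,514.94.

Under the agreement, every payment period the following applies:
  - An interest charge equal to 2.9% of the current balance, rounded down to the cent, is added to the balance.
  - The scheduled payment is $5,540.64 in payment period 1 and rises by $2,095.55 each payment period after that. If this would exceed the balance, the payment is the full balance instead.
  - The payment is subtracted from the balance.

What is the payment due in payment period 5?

Payment period 1: opening $35,514.94; interest $1,029.93 → $36,544.87; payment $5,540.64; balance $31,004.23
Payment period 2: opening $31,004.23; interest $899.12 → $31,903.35; payment $7,636.19; balance $24,267.16
Payment period 3: opening $24,267.16; interest $703.74 → $24,970.90; payment $9,731.74; balance $15,239.16
Payment period 4: opening $15,239.16; interest $441.93 → $15,681.09; payment $11,827.29; balance $3,853.80
Payment period 5: opening $3,853.80; interest $111.76 → $3,965.56; payment $3,965.56; balance $0.00

$3,965.56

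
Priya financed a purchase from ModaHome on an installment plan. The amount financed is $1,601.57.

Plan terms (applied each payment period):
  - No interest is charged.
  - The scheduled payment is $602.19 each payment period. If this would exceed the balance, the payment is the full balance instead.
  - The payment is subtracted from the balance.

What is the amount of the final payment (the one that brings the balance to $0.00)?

# | Opening | Payment | End bal
1 | $1,601.57 | $602.19 | $999.38
2 | $999.38 | $602.19 | $397.19
3 | $397.19 | $397.19 | $0.00

$397.19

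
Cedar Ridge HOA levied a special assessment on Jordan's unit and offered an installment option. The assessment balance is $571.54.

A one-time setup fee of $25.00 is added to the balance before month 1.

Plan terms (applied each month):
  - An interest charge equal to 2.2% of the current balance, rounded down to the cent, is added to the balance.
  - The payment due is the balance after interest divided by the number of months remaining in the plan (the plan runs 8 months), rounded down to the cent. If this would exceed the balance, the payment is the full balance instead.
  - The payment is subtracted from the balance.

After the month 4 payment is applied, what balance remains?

Month 1: opening $596.54; interest $13.12 → $609.66; payment $76.20; balance $533.46
Month 2: opening $533.46; interest $11.73 → $545.19; payment $77.88; balance $467.31
Month 3: opening $467.31; interest $10.28 → $477.59; payment $79.59; balance $398.00
Month 4: opening $398.00; interest $8.75 → $406.75; payment $81.35; balance $325.40

$325.40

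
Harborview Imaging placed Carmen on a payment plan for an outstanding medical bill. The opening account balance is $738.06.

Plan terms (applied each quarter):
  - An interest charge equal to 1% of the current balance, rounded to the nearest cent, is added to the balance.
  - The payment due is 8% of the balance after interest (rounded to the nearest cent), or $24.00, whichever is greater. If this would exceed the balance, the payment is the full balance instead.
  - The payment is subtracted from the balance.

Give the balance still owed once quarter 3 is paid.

# | Opening | Interest | Payment | End bal
1 | $738.06 | $7.38 | $59.64 | $685.80
2 | $685.80 | $6.86 | $55.41 | $637.25
3 | $637.25 | $6.37 | $51.49 | $592.13

$592.13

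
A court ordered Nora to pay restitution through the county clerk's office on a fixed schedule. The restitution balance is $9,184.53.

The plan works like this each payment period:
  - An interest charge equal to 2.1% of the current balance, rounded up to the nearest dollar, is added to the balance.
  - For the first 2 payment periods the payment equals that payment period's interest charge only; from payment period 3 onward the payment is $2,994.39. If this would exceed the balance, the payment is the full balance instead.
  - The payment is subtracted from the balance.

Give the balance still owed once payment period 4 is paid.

$3,523.75

Payment period 1: opening $9,184.53; interest $193.00 → $9,377.53; payment $193.00; balance $9,184.53
Payment period 2: opening $9,184.53; interest $193.00 → $9,377.53; payment $193.00; balance $9,184.53
Payment period 3: opening $9,184.53; interest $193.00 → $9,377.53; payment $2,994.39; balance $6,383.14
Payment period 4: opening $6,383.14; interest $135.00 → $6,518.14; payment $2,994.39; balance $3,523.75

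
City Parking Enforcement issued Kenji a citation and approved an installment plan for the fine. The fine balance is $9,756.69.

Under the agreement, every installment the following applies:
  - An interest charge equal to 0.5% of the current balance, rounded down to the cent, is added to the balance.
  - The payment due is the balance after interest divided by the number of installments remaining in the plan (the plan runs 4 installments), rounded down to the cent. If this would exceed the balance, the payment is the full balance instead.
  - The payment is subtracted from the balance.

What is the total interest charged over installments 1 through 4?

$122.55

Installment 1: $9,756.69 +$48.78 interest = $9,805.47; pay $2,451.36 → $7,354.11
Installment 2: $7,354.11 +$36.77 interest = $7,390.88; pay $2,463.62 → $4,927.26
Installment 3: $4,927.26 +$24.63 interest = $4,951.89; pay $2,475.94 → $2,475.95
Installment 4: $2,475.95 +$12.37 interest = $2,488.32; pay $2,488.32 → $0.00
Total interest: $48.78 + $36.77 + $24.63 + $12.37 = $122.55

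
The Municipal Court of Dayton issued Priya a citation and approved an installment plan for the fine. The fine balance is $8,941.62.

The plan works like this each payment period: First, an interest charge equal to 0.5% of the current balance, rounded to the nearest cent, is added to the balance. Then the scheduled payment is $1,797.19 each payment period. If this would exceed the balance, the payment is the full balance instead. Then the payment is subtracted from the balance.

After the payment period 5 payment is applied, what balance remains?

Payment period 1: $8,941.62 +$44.71 interest = $8,986.33; pay $1,797.19 → $7,189.14
Payment period 2: $7,189.14 +$35.95 interest = $7,225.09; pay $1,797.19 → $5,427.90
Payment period 3: $5,427.90 +$27.14 interest = $5,455.04; pay $1,797.19 → $3,657.85
Payment period 4: $3,657.85 +$18.29 interest = $3,676.14; pay $1,797.19 → $1,878.95
Payment period 5: $1,878.95 +$9.39 interest = $1,888.34; pay $1,797.19 → $91.15

$91.15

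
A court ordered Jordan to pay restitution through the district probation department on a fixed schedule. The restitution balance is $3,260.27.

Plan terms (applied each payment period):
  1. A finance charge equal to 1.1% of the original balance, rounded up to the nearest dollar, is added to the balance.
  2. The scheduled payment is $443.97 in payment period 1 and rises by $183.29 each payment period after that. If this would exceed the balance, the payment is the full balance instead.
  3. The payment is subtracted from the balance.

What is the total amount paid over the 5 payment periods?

Payment period 1: opening $3,260.27; interest $36.00 → $3,296.27; payment $443.97; balance $2,852.30
Payment period 2: opening $2,852.30; interest $36.00 → $2,888.30; payment $627.26; balance $2,261.04
Payment period 3: opening $2,261.04; interest $36.00 → $2,297.04; payment $810.55; balance $1,486.49
Payment period 4: opening $1,486.49; interest $36.00 → $1,522.49; payment $993.84; balance $528.65
Payment period 5: opening $528.65; interest $36.00 → $564.65; payment $564.65; balance $0.00
Total paid: $3,440.27

$3,440.27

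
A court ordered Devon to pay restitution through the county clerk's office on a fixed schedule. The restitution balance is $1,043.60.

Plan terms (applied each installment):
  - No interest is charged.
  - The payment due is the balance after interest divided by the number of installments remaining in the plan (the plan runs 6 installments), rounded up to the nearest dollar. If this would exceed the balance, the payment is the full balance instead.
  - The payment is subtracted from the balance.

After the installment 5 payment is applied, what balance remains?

$173.60

Installment 1: opening $1,043.60; payment $174.00; balance $869.60
Installment 2: opening $869.60; payment $174.00; balance $695.60
Installment 3: opening $695.60; payment $174.00; balance $521.60
Installment 4: opening $521.60; payment $174.00; balance $347.60
Installment 5: opening $347.60; payment $174.00; balance $173.60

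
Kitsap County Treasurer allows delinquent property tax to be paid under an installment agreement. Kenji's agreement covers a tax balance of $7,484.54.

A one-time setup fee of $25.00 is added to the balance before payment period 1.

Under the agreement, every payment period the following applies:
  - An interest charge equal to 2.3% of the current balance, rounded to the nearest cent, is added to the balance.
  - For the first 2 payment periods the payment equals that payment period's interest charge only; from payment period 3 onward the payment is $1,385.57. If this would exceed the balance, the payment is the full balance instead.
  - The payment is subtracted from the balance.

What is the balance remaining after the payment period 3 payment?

Payment period 1: $7,509.54 +$172.72 interest = $7,682.26; pay $172.72 → $7,509.54
Payment period 2: $7,509.54 +$172.72 interest = $7,682.26; pay $172.72 → $7,509.54
Payment period 3: $7,509.54 +$172.72 interest = $7,682.26; pay $1,385.57 → $6,296.69

$6,296.69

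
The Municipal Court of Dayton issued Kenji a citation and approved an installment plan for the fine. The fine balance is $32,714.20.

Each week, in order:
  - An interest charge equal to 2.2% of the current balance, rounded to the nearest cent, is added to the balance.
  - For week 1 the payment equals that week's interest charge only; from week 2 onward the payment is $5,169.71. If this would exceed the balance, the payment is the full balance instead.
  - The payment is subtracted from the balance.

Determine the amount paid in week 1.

Week 1: $32,714.20 +$719.71 interest = $33,433.91; pay $719.71 → $32,714.20

$719.71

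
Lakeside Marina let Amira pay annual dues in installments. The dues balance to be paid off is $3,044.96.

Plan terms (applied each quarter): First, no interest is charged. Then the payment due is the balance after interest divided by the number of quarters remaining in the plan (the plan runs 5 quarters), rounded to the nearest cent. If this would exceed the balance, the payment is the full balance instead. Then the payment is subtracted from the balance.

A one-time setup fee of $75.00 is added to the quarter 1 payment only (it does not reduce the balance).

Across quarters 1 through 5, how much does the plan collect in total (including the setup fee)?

$3,119.96

Quarter 1: opening $3,044.96; payment $608.99 (+ $75.00 fee); balance $2,435.97
Quarter 2: opening $2,435.97; payment $608.99; balance $1,826.98
Quarter 3: opening $1,826.98; payment $608.99; balance $1,217.99
Quarter 4: opening $1,217.99; payment $609.00; balance $608.99
Quarter 5: opening $608.99; payment $608.99; balance $0.00
Total paid: $3,119.96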